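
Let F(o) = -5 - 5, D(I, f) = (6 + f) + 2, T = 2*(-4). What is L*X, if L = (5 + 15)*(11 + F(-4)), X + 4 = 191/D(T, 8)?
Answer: 635/4 ≈ 158.75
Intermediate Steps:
T = -8
D(I, f) = 8 + f
F(o) = -10
X = 127/16 (X = -4 + 191/(8 + 8) = -4 + 191/16 = 127/16 ≈ 7.9375)
L = 20 (L = (5 + 15)*(11 - 10) = 20*1 = 20)
L*X = 20*(127/16) = 635/4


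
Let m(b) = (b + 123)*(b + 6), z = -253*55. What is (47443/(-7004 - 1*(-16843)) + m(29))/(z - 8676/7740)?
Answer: -220863695/577214774 ≈ -0.38264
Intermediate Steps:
z = -13915
m(b) = (6 + b)*(123 + b) (m(b) = (123 + b)*(6 + b) = (6 + b)*(123 + b))
(47443/(-7004 - 1*(-16843)) + m(29))/(z - 8676/7740) = (47443/(-7004 - 1*(-16843)) + (738 + 29² + 129*29))/(-13915 - 8676/7740) = (47443/(-7004 + 16843) + (738 + 841 + 3741))/(-13915 - 8676*1/7740) = (47443/9839 + 5320)/(-13915 - 241/215) = (47443*(1/9839) + 5320)/(-2991966/215) = (47443/9839 + 5320)*(-215/2991966) = (52390923/9839)*(-215/2991966) = -220863695/577214774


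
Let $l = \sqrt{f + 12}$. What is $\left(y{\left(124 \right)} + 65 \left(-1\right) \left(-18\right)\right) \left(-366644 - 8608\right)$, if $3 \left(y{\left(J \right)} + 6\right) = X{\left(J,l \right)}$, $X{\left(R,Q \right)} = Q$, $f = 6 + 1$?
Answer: $-436793328 - 125084 \sqrt{19} \approx -4.3734 \cdot 10^{8}$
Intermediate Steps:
$f = 7$
$l = \sqrt{19}$ ($l = \sqrt{7 + 12} = \sqrt{19} \approx 4.3589$)
$y{\left(J \right)} = -6 + \frac{\sqrt{19}}{3}$
$\left(y{\left(124 \right)} + 65 \left(-1\right) \left(-18\right)\right) \left(-366644 - 8608\right) = \left(\left(-6 + \frac{\sqrt{19}}{3}\right) + 65 \left(-1\right) \left(-18\right)\right) \left(-366644 - 8608\right) = \left(\left(-6 + \frac{\sqrt{19}}{3}\right) - -1170\right) \left(-375252\right) = \left(\left(-6 + \frac{\sqrt{19}}{3}\right) + 1170\right) \left(-375252\right) = \left(1164 + \frac{\sqrt{19}}{3}\right) \left(-375252\right) = -436793328 - 125084 \sqrt{19}$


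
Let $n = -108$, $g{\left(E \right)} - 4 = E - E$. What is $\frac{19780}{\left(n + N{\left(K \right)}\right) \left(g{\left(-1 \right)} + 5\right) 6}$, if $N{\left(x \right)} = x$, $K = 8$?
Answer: $- \frac{989}{270} \approx -3.663$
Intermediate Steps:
$g{\left(E \right)} = 4$ ($g{\left(E \right)} = 4 + \left(E - E\right) = 4 + 0 = 4$)
$\frac{19780}{\left(n + N{\left(K \right)}\right) \left(g{\left(-1 \right)} + 5\right) 6} = \frac{19780}{\left(-108 + 8\right) \left(4 + 5\right) 6} = \frac{19780}{\left(-100\right) 9 \cdot 6} = \frac{19780}{\left(-100\right) 54} = \frac{19780}{-5400} = 19780 \left(- \frac{1}{5400}\right) = - \frac{989}{270}$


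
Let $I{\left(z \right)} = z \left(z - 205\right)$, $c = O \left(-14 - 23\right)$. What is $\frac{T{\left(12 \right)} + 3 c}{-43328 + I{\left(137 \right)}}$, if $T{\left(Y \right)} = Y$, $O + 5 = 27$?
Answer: $\frac{405}{8774} \approx 0.046159$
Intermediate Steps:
$O = 22$ ($O = -5 + 27 = 22$)
$c = -814$ ($c = 22 \left(-14 - 23\right) = 22 \left(-37\right) = -814$)
$I{\left(z \right)} = z \left(-205 + z\right)$
$\frac{T{\left(12 \right)} + 3 c}{-43328 + I{\left(137 \right)}} = \frac{12 + 3 \left(-814\right)}{-43328 + 137 \left(-205 + 137\right)} = \frac{12 - 2442}{-43328 + 137 \left(-68\right)} = - \frac{2430}{-43328 - 9316} = - \frac{2430}{-52644} = \left(-2430\right) \left(- \frac{1}{52644}\right) = \frac{405}{8774}$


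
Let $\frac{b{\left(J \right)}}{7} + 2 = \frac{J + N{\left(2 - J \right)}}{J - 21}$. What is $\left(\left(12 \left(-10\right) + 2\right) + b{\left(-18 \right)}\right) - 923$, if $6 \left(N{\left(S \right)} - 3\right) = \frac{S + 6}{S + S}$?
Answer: $- \frac{4924891}{4680} \approx -1052.3$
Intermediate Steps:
$N{\left(S \right)} = 3 + \frac{6 + S}{12 S}$ ($N{\left(S \right)} = 3 + \frac{\left(S + 6\right) \frac{1}{S + S}}{6} = 3 + \frac{\left(6 + S\right) \frac{1}{2 S}}{6} = 3 + \frac{\frac{1}{2} \frac{1}{S} \left(6 + S\right)}{6} = 3 + \frac{6 + S}{12 S}$)
$b{\left(J \right)} = -14 + \frac{7 \left(J + \frac{80 - 37 J}{12 \left(2 - J\right)}\right)}{-21 + J}$ ($b{\left(J \right)} = -14 + 7 \frac{J + \frac{6 + 37 \left(2 - J\right)}{12 \left(2 - J\right)}}{J - 21} = -14 + 7 \frac{J + \frac{6 - \left(-74 + 37 J\right)}{12 \left(2 - J\right)}}{-21 + J} = -14 + 7 \frac{J + \frac{80 - 37 J}{12 \left(2 - J\right)}}{-21 + J} = -14 + \frac{7 \left(J + \frac{80 - 37 J}{12 \left(2 - J\right)}\right)}{-21 + J}$)
$\left(\left(12 \left(-10\right) + 2\right) + b{\left(-18 \right)}\right) - 923 = \left(\left(12 \left(-10\right) + 2\right) + \frac{7 \left(-1088 - 12 \left(-18\right)^{2} + 565 \left(-18\right)\right)}{12 \left(42 + \left(-18\right)^{2} - -414\right)}\right) - 923 = \left(\left(-120 + 2\right) + \frac{7 \left(-1088 - 3888 - 10170\right)}{12 \left(42 + 324 + 414\right)}\right) - 923 = \left(-118 + \frac{7 \left(-1088 - 3888 - 10170\right)}{12 \cdot 780}\right) - 923 = \left(-118 + \frac{7}{12} \cdot \frac{1}{780} \left(-15146\right)\right) - 923 = \left(-118 - \frac{53011}{4680}\right) - 923 = - \frac{605251}{4680} - 923 = - \frac{4924891}{4680}$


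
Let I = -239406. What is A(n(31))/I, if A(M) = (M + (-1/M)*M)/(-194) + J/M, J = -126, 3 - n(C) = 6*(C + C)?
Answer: -2981/317372554 ≈ -9.3928e-6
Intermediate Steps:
n(C) = 3 - 12*C (n(C) = 3 - 6*(C + C) = 3 - 6*2*C = 3 - 12*C)
A(M) = 1/194 - 126/M - M/194 (A(M) = (M + (-1/M)*M)/(-194) - 126/M = (M - 1)*(-1/194) - 126/M = (-1 + M)*(-1/194) - 126/M = (1/194 - M/194) - 126/M = 1/194 - 126/M - M/194)
A(n(31))/I = ((-24444 + (3 - 12*31) - (3 - 12*31)²)/(194*(3 - 12*31)))/(-239406) = ((-24444 + (3 - 372) - (3 - 372)²)/(194*(3 - 372)))*(-1/239406) = ((1/194)*(-24444 - 369 - 1*(-369)²)/(-369))*(-1/239406) = ((1/194)*(-1/369)*(-24444 - 369 - 1*136161))*(-1/239406) = ((1/194)*(-1/369)*(-24444 - 369 - 136161))*(-1/239406) = ((1/194)*(-1/369)*(-160974))*(-1/239406) = (8943/3977)*(-1/239406) = -2981/317372554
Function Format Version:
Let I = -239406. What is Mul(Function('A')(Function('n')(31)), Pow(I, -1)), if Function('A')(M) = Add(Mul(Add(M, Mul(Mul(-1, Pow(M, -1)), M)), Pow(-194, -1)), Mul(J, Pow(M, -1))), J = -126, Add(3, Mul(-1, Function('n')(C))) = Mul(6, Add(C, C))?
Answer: Rational(-2981, 317372554) ≈ -9.3928e-6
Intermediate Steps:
Function('n')(C) = Add(3, Mul(-12, C)) (Function('n')(C) = Add(3, Mul(-1, Mul(6, Add(C, C)))) = Add(3, Mul(-1, Mul(6, Mul(2, C)))) = Add(3, Mul(-1, Mul(12, C))) = Add(3, Mul(-12, C)))
Function('A')(M) = Add(Rational(1, 194), Mul(-126, Pow(M, -1)), Mul(Rational(-1, 194), M)) (Function('A')(M) = Add(Mul(Add(M, Mul(Mul(-1, Pow(M, -1)), M)), Pow(-194, -1)), Mul(-126, Pow(M, -1))) = Add(Mul(Add(M, -1), Rational(-1, 194)), Mul(-126, Pow(M, -1))) = Add(Mul(Add(-1, M), Rational(-1, 194)), Mul(-126, Pow(M, -1))) = Add(Add(Rational(1, 194), Mul(Rational(-1, 194), M)), Mul(-126, Pow(M, -1))) = Add(Rational(1, 194), Mul(-126, Pow(M, -1)), Mul(Rational(-1, 194), M)))
Mul(Function('A')(Function('n')(31)), Pow(I, -1)) = Mul(Mul(Rational(1, 194), Pow(Add(3, Mul(-12, 31)), -1), Add(-24444, Add(3, Mul(-12, 31)), Mul(-1, Pow(Add(3, Mul(-12, 31)), 2)))), Pow(-239406, -1)) = Mul(Mul(Rational(1, 194), Pow(Add(3, -372), -1), Add(-24444, Add(3, -372), Mul(-1, Pow(Add(3, -372), 2)))), Rational(-1, 239406)) = Mul(Mul(Rational(1, 194), Pow(-369, -1), Add(-24444, -369, Mul(-1, Pow(-369, 2)))), Rational(-1, 239406)) = Mul(Mul(Rational(1, 194), Rational(-1, 369), Add(-24444, -369, Mul(-1, 136161))), Rational(-1, 239406)) = Mul(Mul(Rational(1, 194), Rational(-1, 369), Add(-24444, -369, -136161)), Rational(-1, 239406)) = Mul(Mul(Rational(1, 194), Rational(-1, 369), -160974), Rational(-1, 239406)) = Mul(Rational(8943, 3977), Rational(-1, 239406)) = Rational(-2981, 317372554)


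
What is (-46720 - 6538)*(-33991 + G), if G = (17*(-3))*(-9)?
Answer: 1785847256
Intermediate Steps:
G = 459 (G = -51*(-9) = 459)
(-46720 - 6538)*(-33991 + G) = (-46720 - 6538)*(-33991 + 459) = -53258*(-33532) = 1785847256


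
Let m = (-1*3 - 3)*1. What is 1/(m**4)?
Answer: 1/1296 ≈ 0.00077160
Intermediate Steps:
m = -6 (m = (-3 - 3)*1 = -6*1 = -6)
1/(m**4) = 1/((-6)**4) = 1/1296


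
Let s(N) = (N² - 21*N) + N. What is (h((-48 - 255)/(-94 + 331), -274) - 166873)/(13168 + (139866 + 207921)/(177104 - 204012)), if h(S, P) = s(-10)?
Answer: -4482146284/353976757 ≈ -12.662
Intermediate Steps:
s(N) = N² - 20*N
h(S, P) = 300 (h(S, P) = -10*(-20 - 10) = -10*(-30) = 300)
(h((-48 - 255)/(-94 + 331), -274) - 166873)/(13168 + (139866 + 207921)/(177104 - 204012)) = (300 - 166873)/(13168 + (139866 + 207921)/(177104 - 204012)) = -166573/(13168 + 347787/(-26908)) = -166573/(13168 + 347787*(-1/26908)) = -166573/(13168 - 347787/26908) = -166573/353976757/26908 = -166573*26908/353976757 = -4482146284/353976757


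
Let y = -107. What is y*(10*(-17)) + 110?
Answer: 18300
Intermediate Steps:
y*(10*(-17)) + 110 = -1070*(-17) + 110 = -107*(-170) + 110 = 18190 + 110 = 18300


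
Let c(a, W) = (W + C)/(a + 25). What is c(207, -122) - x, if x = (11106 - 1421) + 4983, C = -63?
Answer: -3403161/232 ≈ -14669.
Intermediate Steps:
c(a, W) = (-63 + W)/(25 + a) (c(a, W) = (W - 63)/(a + 25) = (-63 + W)/(25 + a))
x = 14668 (x = 9685 + 4983 = 14668)
c(207, -122) - x = (-63 - 122)/(25 + 207) - 1*14668 = -185/232 - 14668 = -3403161/232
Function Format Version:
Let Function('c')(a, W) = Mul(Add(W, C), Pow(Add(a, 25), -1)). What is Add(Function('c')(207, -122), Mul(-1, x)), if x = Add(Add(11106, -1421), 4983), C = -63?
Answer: Rational(-3403161, 232) ≈ -14669.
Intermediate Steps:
Function('c')(a, W) = Mul(Pow(Add(25, a), -1), Add(-63, W)) (Function('c')(a, W) = Mul(Add(W, -63), Pow(Add(a, 25), -1)) = Mul(Add(-63, W), Pow(Add(25, a), -1)) = Mul(Pow(Add(25, a), -1), Add(-63, W)))
x = 14668 (x = Add(9685, 4983) = 14668)
Add(Function('c')(207, -122), Mul(-1, x)) = Add(Mul(Pow(Add(25, 207), -1), Add(-63, -122)), Mul(-1, 14668)) = Add(Mul(Pow(232, -1), -185), -14668) = Add(Mul(Rational(1, 232), -185), -14668) = Add(Rational(-185, 232), -14668) = Rational(-3403161, 232)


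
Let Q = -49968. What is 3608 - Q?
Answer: 53576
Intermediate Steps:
3608 - Q = 3608 - 1*(-49968) = 3608 + 49968 = 53576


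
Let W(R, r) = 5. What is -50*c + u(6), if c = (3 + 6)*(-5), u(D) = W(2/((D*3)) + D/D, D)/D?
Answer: 13505/6 ≈ 2250.8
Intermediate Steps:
u(D) = 5/D
c = -45 (c = 9*(-5) = -45)
-50*c + u(6) = -50*(-45) + 5/6 = 2250 + 5*(1/6) = 2250 + 5/6 = 13505/6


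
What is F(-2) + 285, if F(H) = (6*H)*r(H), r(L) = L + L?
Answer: 333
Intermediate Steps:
r(L) = 2*L
F(H) = 12*H**2 (F(H) = (6*H)*(2*H) = 12*H**2)
F(-2) + 285 = 12*(-2)**2 + 285 = 12*4 + 285 = 48 + 285 = 333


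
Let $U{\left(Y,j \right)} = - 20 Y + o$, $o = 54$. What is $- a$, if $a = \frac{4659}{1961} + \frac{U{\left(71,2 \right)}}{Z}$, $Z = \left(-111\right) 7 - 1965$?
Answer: $- \frac{7726852}{2688531} \approx -2.874$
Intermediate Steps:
$Z = -2742$ ($Z = -777 - 1965 = -2742$)
$U{\left(Y,j \right)} = 54 - 20 Y$ ($U{\left(Y,j \right)} = - 20 Y + 54 = 54 - 20 Y$)
$a = \frac{7726852}{2688531}$ ($a = \frac{4659}{1961} + \frac{54 - 1420}{-2742} = 4659 \cdot \frac{1}{1961} + \left(54 - 1420\right) \left(- \frac{1}{2742}\right) = \frac{4659}{1961} - - \frac{683}{1371} = \frac{4659}{1961} + \frac{683}{1371} = \frac{7726852}{2688531} \approx 2.874$)
$- a = \left(-1\right) \frac{7726852}{2688531} = - \frac{7726852}{2688531}$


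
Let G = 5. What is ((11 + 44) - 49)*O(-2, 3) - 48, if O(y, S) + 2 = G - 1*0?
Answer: -30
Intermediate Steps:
O(y, S) = 3 (O(y, S) = -2 + (5 - 1*0) = -2 + (5 + 0) = -2 + 5 = 3)
((11 + 44) - 49)*O(-2, 3) - 48 = ((11 + 44) - 49)*3 - 48 = (55 - 49)*3 - 48 = 6*3 - 48 = 18 - 48 = -30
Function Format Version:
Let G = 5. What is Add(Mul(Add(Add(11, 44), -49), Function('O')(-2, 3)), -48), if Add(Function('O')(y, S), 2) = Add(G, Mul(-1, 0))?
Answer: -30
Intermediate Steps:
Function('O')(y, S) = 3 (Function('O')(y, S) = Add(-2, Add(5, Mul(-1, 0))) = Add(-2, Add(5, 0)) = Add(-2, 5) = 3)
Add(Mul(Add(Add(11, 44), -49), Function('O')(-2, 3)), -48) = Add(Mul(Add(Add(11, 44), -49), 3), -48) = Add(Mul(Add(55, -49), 3), -48) = Add(Mul(6, 3), -48) = Add(18, -48) = -30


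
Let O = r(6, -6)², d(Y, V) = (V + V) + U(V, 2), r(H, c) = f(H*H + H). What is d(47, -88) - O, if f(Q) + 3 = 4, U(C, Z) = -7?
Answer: -184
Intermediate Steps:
f(Q) = 1 (f(Q) = -3 + 4 = 1)
r(H, c) = 1
d(Y, V) = -7 + 2*V (d(Y, V) = (V + V) - 7 = 2*V - 7 = -7 + 2*V)
O = 1 (O = 1² = 1)
d(47, -88) - O = (-7 + 2*(-88)) - 1*1 = (-7 - 176) - 1 = -183 - 1 = -184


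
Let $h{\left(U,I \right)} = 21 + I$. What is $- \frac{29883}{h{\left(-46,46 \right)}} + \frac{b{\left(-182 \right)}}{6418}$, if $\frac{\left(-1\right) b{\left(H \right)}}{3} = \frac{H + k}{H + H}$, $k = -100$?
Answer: $- \frac{34905643449}{78261092} \approx -446.02$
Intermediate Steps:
$b{\left(H \right)} = - \frac{3 \left(-100 + H\right)}{2 H}$ ($b{\left(H \right)} = - 3 \frac{H - 100}{H + H} = - 3 \frac{-100 + H}{2 H} = - \frac{3 \left(-100 + H\right)}{2 H}$)
$- \frac{29883}{h{\left(-46,46 \right)}} + \frac{b{\left(-182 \right)}}{6418} = - \frac{29883}{21 + 46} + \frac{- \frac{3}{2} + \frac{150}{-182}}{6418} = - \frac{29883}{67} + \left(- \frac{3}{2} + 150 \left(- \frac{1}{182}\right)\right) \frac{1}{6418} = \left(-29883\right) \frac{1}{67} + \left(- \frac{3}{2} - \frac{75}{91}\right) \frac{1}{6418} = - \frac{29883}{67} - \frac{423}{1168076} = - \frac{34905643449}{78261092}$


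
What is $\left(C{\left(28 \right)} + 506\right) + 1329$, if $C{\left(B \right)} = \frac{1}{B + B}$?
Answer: $\frac{102761}{56} \approx 1835.0$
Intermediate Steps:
$C{\left(B \right)} = \frac{1}{2 B}$
$\left(C{\left(28 \right)} + 506\right) + 1329 = \left(\frac{1}{2 \cdot 28} + 506\right) + 1329 = \left(\frac{1}{2} \cdot \frac{1}{28} + 506\right) + 1329 = \left(\frac{1}{56} + 506\right) + 1329 = \frac{28337}{56} + 1329 = \frac{102761}{56}$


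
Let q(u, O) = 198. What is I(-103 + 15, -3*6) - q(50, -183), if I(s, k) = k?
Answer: -216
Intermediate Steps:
I(-103 + 15, -3*6) - q(50, -183) = -3*6 - 1*198 = -18 - 198 = -216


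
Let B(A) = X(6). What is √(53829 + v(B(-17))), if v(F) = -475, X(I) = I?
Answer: √53354 ≈ 230.98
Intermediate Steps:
B(A) = 6
√(53829 + v(B(-17))) = √(53829 - 475) = √53354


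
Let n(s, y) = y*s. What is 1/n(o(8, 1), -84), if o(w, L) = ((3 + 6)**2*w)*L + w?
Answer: -1/55104 ≈ -1.8147e-5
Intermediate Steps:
o(w, L) = w + 81*L*w (o(w, L) = (9**2*w)*L + w = (81*w)*L + w = 81*L*w + w = w + 81*L*w)
n(s, y) = s*y
1/n(o(8, 1), -84) = 1/((8*(1 + 81*1))*(-84)) = 1/((8*(1 + 81))*(-84)) = 1/((8*82)*(-84)) = 1/(656*(-84)) = 1/(-55104) = -1/55104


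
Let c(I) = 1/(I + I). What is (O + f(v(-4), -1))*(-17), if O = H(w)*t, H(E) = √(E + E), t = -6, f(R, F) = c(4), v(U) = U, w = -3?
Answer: -17/8 + 102*I*√6 ≈ -2.125 + 249.85*I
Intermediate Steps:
c(I) = 1/(2*I)
f(R, F) = ⅛ (f(R, F) = (½)/4 = (½)*(¼) = ⅛)
H(E) = √2*√E (H(E) = √(2*E) = √2*√E)
O = -6*I*√6 (O = (√2*√(-3))*(-6) = (√2*(I*√3))*(-6) = (I*√6)*(-6) = -6*I*√6 ≈ -14.697*I)
(O + f(v(-4), -1))*(-17) = (-6*I*√6 + ⅛)*(-17) = (⅛ - 6*I*√6)*(-17) = -17/8 + 102*I*√6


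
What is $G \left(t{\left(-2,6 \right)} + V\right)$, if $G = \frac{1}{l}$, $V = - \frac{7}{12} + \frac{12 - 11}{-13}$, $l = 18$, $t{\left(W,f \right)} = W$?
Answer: $- \frac{415}{2808} \approx -0.14779$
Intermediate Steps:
$V = - \frac{103}{156}$ ($V = \left(-7\right) \frac{1}{12} + 1 \left(- \frac{1}{13}\right) = - \frac{7}{12} - \frac{1}{13} = - \frac{103}{156} \approx -0.66026$)
$G = \frac{1}{18} \approx 0.055556$
$G \left(t{\left(-2,6 \right)} + V\right) = \frac{-2 - \frac{103}{156}}{18} = \frac{1}{18} \left(- \frac{415}{156}\right) = - \frac{415}{2808}$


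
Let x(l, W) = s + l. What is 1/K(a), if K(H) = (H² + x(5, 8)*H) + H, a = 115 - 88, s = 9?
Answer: 1/1134 ≈ 0.00088183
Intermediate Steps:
x(l, W) = 9 + l
a = 27
K(H) = H² + 15*H (K(H) = (H² + (9 + 5)*H) + H = (H² + 14*H) + H = H² + 15*H)
1/K(a) = 1/(27*(15 + 27)) = 1/(27*42) = 1/1134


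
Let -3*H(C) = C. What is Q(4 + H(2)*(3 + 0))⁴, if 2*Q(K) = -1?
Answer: 1/16 ≈ 0.062500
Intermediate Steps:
H(C) = -C/3
Q(K) = -½ (Q(K) = (½)*(-1) = -½)
Q(4 + H(2)*(3 + 0))⁴ = (-½)⁴ = 1/16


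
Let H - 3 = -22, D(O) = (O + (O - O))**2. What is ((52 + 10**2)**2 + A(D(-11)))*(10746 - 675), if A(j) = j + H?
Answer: 233707626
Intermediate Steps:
D(O) = O**2 (D(O) = (O + 0)**2 = O**2)
H = -19 (H = 3 - 22 = -19)
A(j) = -19 + j (A(j) = j - 19 = -19 + j)
((52 + 10**2)**2 + A(D(-11)))*(10746 - 675) = ((52 + 10**2)**2 + (-19 + (-11)**2))*(10746 - 675) = ((52 + 100)**2 + (-19 + 121))*10071 = (152**2 + 102)*10071 = (23104 + 102)*10071 = 23206*10071 = 233707626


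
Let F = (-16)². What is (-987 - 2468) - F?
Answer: -3711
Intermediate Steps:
F = 256
(-987 - 2468) - F = (-987 - 2468) - 1*256 = -3455 - 256 = -3711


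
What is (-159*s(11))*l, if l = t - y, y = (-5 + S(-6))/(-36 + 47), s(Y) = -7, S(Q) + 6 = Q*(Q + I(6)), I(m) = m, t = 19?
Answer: 22260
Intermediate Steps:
S(Q) = -6 + Q*(6 + Q) (S(Q) = -6 + Q*(Q + 6) = -6 + Q*(6 + Q))
y = -1 (y = (-5 + (-6 + (-6)² + 6*(-6)))/(-36 + 47) = (-5 + (-6 + 36 - 36))/11 = (-5 - 6)*(1/11) = -11*1/11 = -1)
l = 20 (l = 19 - 1*(-1) = 19 + 1 = 20)
(-159*s(11))*l = -159*(-7)*20 = 1113*20 = 22260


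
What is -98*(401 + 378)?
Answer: -76342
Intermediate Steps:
-98*(401 + 378) = -98*779 = -76342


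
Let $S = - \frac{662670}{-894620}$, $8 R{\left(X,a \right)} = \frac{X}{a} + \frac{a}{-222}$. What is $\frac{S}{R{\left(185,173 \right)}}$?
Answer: $\frac{10180201608}{498348071} \approx 20.428$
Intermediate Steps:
$R{\left(X,a \right)} = - \frac{a}{1776} + \frac{X}{8 a}$ ($R{\left(X,a \right)} = \frac{\frac{X}{a} + \frac{a}{-222}}{8} = \frac{\frac{X}{a} + a \left(- \frac{1}{222}\right)}{8} = \frac{\frac{X}{a} - \frac{a}{222}}{8} = \frac{- \frac{a}{222} + \frac{X}{a}}{8} = - \frac{a}{1776} + \frac{X}{8 a}$)
$S = \frac{66267}{89462}$ ($S = \left(-662670\right) \left(- \frac{1}{894620}\right) = \frac{66267}{89462} \approx 0.74073$)
$\frac{S}{R{\left(185,173 \right)}} = \frac{66267}{89462 \left(\left(- \frac{1}{1776}\right) 173 + \frac{1}{8} \cdot 185 \cdot \frac{1}{173}\right)} = \frac{66267}{89462 \left(- \frac{173}{1776} + \frac{1}{8} \cdot 185 \cdot \frac{1}{173}\right)} = \frac{66267}{89462 \left(- \frac{173}{1776} + \frac{185}{1384}\right)} = \frac{66267}{89462 \cdot \frac{11141}{307248}} = \frac{66267}{89462} \cdot \frac{307248}{11141} = \frac{10180201608}{498348071}$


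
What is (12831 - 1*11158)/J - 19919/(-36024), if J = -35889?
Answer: 10390553/20521672 ≈ 0.50632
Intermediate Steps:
(12831 - 1*11158)/J - 19919/(-36024) = (12831 - 1*11158)/(-35889) - 19919/(-36024) = (12831 - 11158)*(-1/35889) - 19919*(-1/36024) = 1673*(-1/35889) + 19919/36024 = -239/5127 + 19919/36024 = 10390553/20521672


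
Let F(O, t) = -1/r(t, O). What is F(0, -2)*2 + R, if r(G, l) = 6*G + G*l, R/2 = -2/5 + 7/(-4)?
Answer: -62/15 ≈ -4.1333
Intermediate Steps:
R = -43/10 (R = 2*(-2/5 + 7/(-4)) = 2*(-2*⅕ + 7*(-¼)) = 2*(-⅖ - 7/4) = 2*(-43/20) = -43/10 ≈ -4.3000)
F(O, t) = -1/(t*(6 + O))
F(0, -2)*2 + R = -1/(-2*(6 + 0))*2 - 43/10 = -1*(-½)/6*2 - 43/10 = -1*(-½)*⅙*2 - 43/10 = (1/12)*2 - 43/10 = ⅙ - 43/10 = -62/15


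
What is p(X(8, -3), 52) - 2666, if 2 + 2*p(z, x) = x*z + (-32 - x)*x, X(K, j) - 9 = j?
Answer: -4695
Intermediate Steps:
X(K, j) = 9 + j
p(z, x) = -1 + x*z/2 + x*(-32 - x)/2 (p(z, x) = -1 + (x*z + (-32 - x)*x)/2 = -1 + (x*z + x*(-32 - x))/2 = -1 + (x*z/2 + x*(-32 - x)/2) = -1 + x*z/2 + x*(-32 - x)/2)
p(X(8, -3), 52) - 2666 = (-1 - 16*52 - 1/2*52**2 + (1/2)*52*(9 - 3)) - 2666 = (-1 - 832 - 1/2*2704 + (1/2)*52*6) - 2666 = (-1 - 832 - 1352 + 156) - 2666 = -2029 - 2666 = -4695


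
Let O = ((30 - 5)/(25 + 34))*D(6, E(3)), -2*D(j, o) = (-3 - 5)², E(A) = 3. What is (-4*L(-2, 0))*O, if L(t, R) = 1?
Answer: 3200/59 ≈ 54.237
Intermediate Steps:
D(j, o) = -32 (D(j, o) = -(-3 - 5)²/2 = -½*(-8)² = -½*64 = -32)
O = -800/59 (O = ((30 - 5)/(25 + 34))*(-32) = (25/59)*(-32) = -800/59 ≈ -13.559)
(-4*L(-2, 0))*O = -4*1*(-800/59) = -4*(-800/59) = 3200/59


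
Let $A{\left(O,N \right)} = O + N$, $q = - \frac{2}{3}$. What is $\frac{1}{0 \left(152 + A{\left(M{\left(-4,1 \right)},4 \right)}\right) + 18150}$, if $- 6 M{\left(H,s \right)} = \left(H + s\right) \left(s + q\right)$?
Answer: $\frac{1}{18150} \approx 5.5096 \cdot 10^{-5}$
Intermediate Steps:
$q = - \frac{2}{3}$ ($q = \left(-2\right) \frac{1}{3} = - \frac{2}{3} \approx -0.66667$)
$M{\left(H,s \right)} = - \frac{\left(- \frac{2}{3} + s\right) \left(H + s\right)}{6}$ ($M{\left(H,s \right)} = - \frac{\left(H + s\right) \left(s - \frac{2}{3}\right)}{6} = - \frac{\left(H + s\right) \left(- \frac{2}{3} + s\right)}{6} = - \frac{\left(- \frac{2}{3} + s\right) \left(H + s\right)}{6}$)
$A{\left(O,N \right)} = N + O$
$\frac{1}{0 \left(152 + A{\left(M{\left(-4,1 \right)},4 \right)}\right) + 18150} = \frac{1}{0 \left(152 + \left(4 + \left(- \frac{1^{2}}{6} + \frac{1}{9} \left(-4\right) + \frac{1}{9} \cdot 1 - \left(- \frac{2}{3}\right) 1\right)\right)\right) + 18150} = \frac{1}{0 \left(152 + \left(4 + \left(\left(- \frac{1}{6}\right) 1 - \frac{4}{9} + \frac{1}{9} + \frac{2}{3}\right)\right)\right) + 18150} = \frac{1}{0 \left(152 + \left(4 + \left(- \frac{1}{6} - \frac{4}{9} + \frac{1}{9} + \frac{2}{3}\right)\right)\right) + 18150} = \frac{1}{0 \left(152 + \left(4 + \frac{1}{6}\right)\right) + 18150} = \frac{1}{0 \left(152 + \frac{25}{6}\right) + 18150} = \frac{1}{0 \cdot \frac{937}{6} + 18150} = \frac{1}{0 + 18150} = \frac{1}{18150}$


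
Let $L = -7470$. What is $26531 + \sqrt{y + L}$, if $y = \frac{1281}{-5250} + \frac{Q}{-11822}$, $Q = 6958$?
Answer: $26531 + \frac{i \sqrt{652575748949310}}{295550} \approx 26531.0 + 86.434 i$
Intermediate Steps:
$y = - \frac{1230321}{1477750}$ ($y = \frac{1281}{-5250} + \frac{6958}{-11822} = 1281 \left(- \frac{1}{5250}\right) + 6958 \left(- \frac{1}{11822}\right) = - \frac{61}{250} - \frac{3479}{5911} = - \frac{1230321}{1477750} \approx -0.83256$)
$26531 + \sqrt{y + L} = 26531 + \sqrt{- \frac{1230321}{1477750} - 7470} = 26531 + \sqrt{- \frac{11040022821}{1477750}} = 26531 + \frac{i \sqrt{652575748949310}}{295550}$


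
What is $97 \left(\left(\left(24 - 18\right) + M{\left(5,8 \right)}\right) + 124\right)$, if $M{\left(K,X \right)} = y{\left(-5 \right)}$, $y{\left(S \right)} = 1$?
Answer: $12707$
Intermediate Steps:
$M{\left(K,X \right)} = 1$
$97 \left(\left(\left(24 - 18\right) + M{\left(5,8 \right)}\right) + 124\right) = 97 \left(\left(\left(24 - 18\right) + 1\right) + 124\right) = 97 \left(\left(6 + 1\right) + 124\right) = 97 \left(7 + 124\right) = 97 \cdot 131 = 12707$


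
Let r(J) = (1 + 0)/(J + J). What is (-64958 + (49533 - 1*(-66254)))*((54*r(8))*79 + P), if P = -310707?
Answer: -126234990567/8 ≈ -1.5779e+10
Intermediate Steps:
r(J) = 1/(2*J)
(-64958 + (49533 - 1*(-66254)))*((54*r(8))*79 + P) = (-64958 + (49533 - 1*(-66254)))*((54*((1/2)/8))*79 - 310707) = (-64958 + (49533 + 66254))*((54*((1/2)*(1/8)))*79 - 310707) = (-64958 + 115787)*((54*(1/16))*79 - 310707) = 50829*((27/8)*79 - 310707) = 50829*(2133/8 - 310707) = 50829*(-2483523/8) = -126234990567/8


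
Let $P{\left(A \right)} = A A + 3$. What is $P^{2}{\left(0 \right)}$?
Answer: $9$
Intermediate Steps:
$P{\left(A \right)} = 3 + A^{2}$ ($P{\left(A \right)} = A^{2} + 3 = 3 + A^{2}$)
$P^{2}{\left(0 \right)} = \left(3 + 0^{2}\right)^{2} = \left(3 + 0\right)^{2} = 3^{2} = 9$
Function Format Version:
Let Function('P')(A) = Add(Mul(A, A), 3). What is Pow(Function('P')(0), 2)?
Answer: 9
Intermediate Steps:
Function('P')(A) = Add(3, Pow(A, 2)) (Function('P')(A) = Add(Pow(A, 2), 3) = Add(3, Pow(A, 2)))
Pow(Function('P')(0), 2) = Pow(Add(3, Pow(0, 2)), 2) = Pow(Add(3, 0), 2) = Pow(3, 2) = 9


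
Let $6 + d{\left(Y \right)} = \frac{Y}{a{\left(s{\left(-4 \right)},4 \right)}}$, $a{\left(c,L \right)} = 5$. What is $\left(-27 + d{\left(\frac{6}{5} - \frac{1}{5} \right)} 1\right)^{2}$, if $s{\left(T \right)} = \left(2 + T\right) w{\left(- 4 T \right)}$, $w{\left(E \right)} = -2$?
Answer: $\frac{26896}{25} \approx 1075.8$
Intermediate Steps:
$s{\left(T \right)} = -4 - 2 T$ ($s{\left(T \right)} = \left(2 + T\right) \left(-2\right) = -4 - 2 T$)
$d{\left(Y \right)} = -6 + \frac{Y}{5}$
$\left(-27 + d{\left(\frac{6}{5} - \frac{1}{5} \right)} 1\right)^{2} = \left(-27 + \left(-6 + \frac{\frac{6}{5} - \frac{1}{5}}{5}\right) 1\right)^{2} = \left(-27 + \left(-6 + \frac{1}{5} \cdot 1\right) 1\right)^{2} = \left(-27 + \left(-6 + \frac{1}{5}\right) 1\right)^{2} = \left(-27 - \frac{29}{5}\right)^{2} = \left(- \frac{164}{5}\right)^{2} = \frac{26896}{25}$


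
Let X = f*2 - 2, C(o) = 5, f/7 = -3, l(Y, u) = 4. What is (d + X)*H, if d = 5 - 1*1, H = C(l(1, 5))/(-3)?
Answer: 200/3 ≈ 66.667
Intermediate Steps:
f = -21 (f = 7*(-3) = -21)
X = -44 (X = -21*2 - 2 = -42 - 2 = -44)
H = -5/3 (H = 5/(-3) = 5*(-⅓) = -5/3 ≈ -1.6667)
d = 4 (d = 5 - 1 = 4)
(d + X)*H = (4 - 44)*(-5/3) = -40*(-5/3) = 200/3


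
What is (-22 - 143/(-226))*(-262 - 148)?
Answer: 989945/113 ≈ 8760.6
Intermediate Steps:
(-22 - 143/(-226))*(-262 - 148) = (-22 - 143*(-1/226))*(-410) = (-22 + 143/226)*(-410) = -4829/226*(-410) = 989945/113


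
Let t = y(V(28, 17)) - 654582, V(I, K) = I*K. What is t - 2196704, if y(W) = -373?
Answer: -2851659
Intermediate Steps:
t = -654955 (t = -373 - 654582 = -654955)
t - 2196704 = -654955 - 2196704 = -2851659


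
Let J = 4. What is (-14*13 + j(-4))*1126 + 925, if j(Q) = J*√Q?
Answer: -204007 + 9008*I ≈ -2.0401e+5 + 9008.0*I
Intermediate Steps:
j(Q) = 4*√Q
(-14*13 + j(-4))*1126 + 925 = (-14*13 + 4*√(-4))*1126 + 925 = (-182 + 4*(2*I))*1126 + 925 = (-182 + 8*I)*1126 + 925 = (-204932 + 9008*I) + 925 = -204007 + 9008*I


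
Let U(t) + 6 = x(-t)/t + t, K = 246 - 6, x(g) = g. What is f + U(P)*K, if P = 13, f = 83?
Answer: 1523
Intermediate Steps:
K = 240
U(t) = -7 + t (U(t) = -6 + ((-t)/t + t) = -6 + (-1 + t) = -7 + t)
f + U(P)*K = 83 + (-7 + 13)*240 = 83 + 6*240 = 83 + 1440 = 1523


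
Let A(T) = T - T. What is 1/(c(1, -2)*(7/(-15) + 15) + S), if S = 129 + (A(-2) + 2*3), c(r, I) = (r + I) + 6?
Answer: 3/623 ≈ 0.0048154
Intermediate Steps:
A(T) = 0
c(r, I) = 6 + I + r (c(r, I) = (I + r) + 6 = 6 + I + r)
S = 135 (S = 129 + (0 + 2*3) = 129 + (0 + 6) = 129 + 6 = 135)
1/(c(1, -2)*(7/(-15) + 15) + S) = 1/((6 - 2 + 1)*(7/(-15) + 15) + 135) = 1/(5*(7*(-1/15) + 15) + 135) = 1/(5*(-7/15 + 15) + 135) = 1/(5*(218/15) + 135) = 1/(218/3 + 135) = 1/(623/3) = 3/623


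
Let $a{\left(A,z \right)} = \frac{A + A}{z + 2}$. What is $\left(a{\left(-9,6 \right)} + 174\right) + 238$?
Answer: $\frac{1639}{4} \approx 409.75$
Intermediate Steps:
$a{\left(A,z \right)} = \frac{2 A}{2 + z}$
$\left(a{\left(-9,6 \right)} + 174\right) + 238 = \left(2 \left(-9\right) \frac{1}{2 + 6} + 174\right) + 238 = \left(2 \left(-9\right) \frac{1}{8} + 174\right) + 238 = \left(- \frac{9}{4} + 174\right) + 238 = \frac{687}{4} + 238 = \frac{1639}{4}$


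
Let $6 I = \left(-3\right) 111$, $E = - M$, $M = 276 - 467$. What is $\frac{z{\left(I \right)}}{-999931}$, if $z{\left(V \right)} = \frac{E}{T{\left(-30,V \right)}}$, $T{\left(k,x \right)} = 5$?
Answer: $- \frac{191}{4999655} \approx -3.8203 \cdot 10^{-5}$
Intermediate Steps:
$M = -191$ ($M = 276 - 467 = -191$)
$E = 191$ ($E = \left(-1\right) \left(-191\right) = 191$)
$I = - \frac{111}{2}$ ($I = \frac{\left(-3\right) 111}{6} = \frac{1}{6} \left(-333\right) = - \frac{111}{2} \approx -55.5$)
$z{\left(V \right)} = \frac{191}{5}$
$\frac{z{\left(I \right)}}{-999931} = \frac{191}{5 \left(-999931\right)} = \frac{191}{5} \left(- \frac{1}{999931}\right) = - \frac{191}{4999655}$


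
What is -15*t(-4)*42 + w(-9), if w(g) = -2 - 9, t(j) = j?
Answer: 2509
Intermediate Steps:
w(g) = -11
-15*t(-4)*42 + w(-9) = -15*(-4)*42 - 11 = 60*42 - 11 = 2520 - 11 = 2509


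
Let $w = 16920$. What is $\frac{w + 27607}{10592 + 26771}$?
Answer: $\frac{44527}{37363} \approx 1.1917$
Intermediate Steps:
$\frac{w + 27607}{10592 + 26771} = \frac{16920 + 27607}{10592 + 26771} = \frac{44527}{37363}$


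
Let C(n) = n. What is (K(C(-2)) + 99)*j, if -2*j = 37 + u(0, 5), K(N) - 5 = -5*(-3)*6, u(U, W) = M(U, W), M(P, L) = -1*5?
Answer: -3104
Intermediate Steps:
M(P, L) = -5
u(U, W) = -5
K(N) = 95 (K(N) = 5 - 5*(-3)*6 = 5 + 15*6 = 5 + 90 = 95)
j = -16 (j = -(37 - 5)/2 = -½*32 = -16)
(K(C(-2)) + 99)*j = (95 + 99)*(-16) = 194*(-16) = -3104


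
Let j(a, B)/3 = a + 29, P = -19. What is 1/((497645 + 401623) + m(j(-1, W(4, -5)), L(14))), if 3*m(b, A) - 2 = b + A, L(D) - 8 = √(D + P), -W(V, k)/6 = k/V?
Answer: 2697898/2426217872803 - I*√5/2426217872803 ≈ 1.112e-6 - 9.2163e-13*I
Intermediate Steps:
W(V, k) = -6*k/V
j(a, B) = 87 + 3*a (j(a, B) = 3*(a + 29) = 3*(29 + a) = 87 + 3*a)
L(D) = 8 + √(-19 + D) (L(D) = 8 + √(D - 19) = 8 + √(-19 + D))
m(b, A) = ⅔ + A/3 + b/3 (m(b, A) = ⅔ + (b + A)/3 = ⅔ + (A + b)/3 = ⅔ + (A/3 + b/3) = ⅔ + A/3 + b/3)
1/((497645 + 401623) + m(j(-1, W(4, -5)), L(14))) = 1/((497645 + 401623) + (⅔ + (8 + √(-19 + 14))/3 + (87 + 3*(-1))/3)) = 1/(899268 + (⅔ + (8 + √(-5))/3 + (87 - 3)/3)) = 1/(899268 + (⅔ + (8 + I*√5)/3 + (⅓)*84)) = 1/(899268 + (⅔ + (8/3 + I*√5/3) + 28)) = 1/(899268 + (94/3 + I*√5/3)) = 1/(2697898/3 + I*√5/3)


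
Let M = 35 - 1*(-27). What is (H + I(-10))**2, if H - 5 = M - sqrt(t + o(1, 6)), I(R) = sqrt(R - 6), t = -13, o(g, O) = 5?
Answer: (67 + 4*I - 2*I*sqrt(2))**2 ≈ 4487.6 + 156.99*I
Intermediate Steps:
M = 62 (M = 35 + 27 = 62)
I(R) = sqrt(-6 + R)
H = 67 - 2*I*sqrt(2) (H = 5 + (62 - sqrt(-13 + 5)) = 5 + (62 - sqrt(-8)) = 5 + (62 - 2*I*sqrt(2)) = 67 - 2*I*sqrt(2) ≈ 67.0 - 2.8284*I)
(H + I(-10))**2 = ((67 - 2*I*sqrt(2)) + sqrt(-6 - 10))**2 = ((67 - 2*I*sqrt(2)) + sqrt(-16))**2 = ((67 - 2*I*sqrt(2)) + 4*I)**2 = (67 + 4*I - 2*I*sqrt(2))**2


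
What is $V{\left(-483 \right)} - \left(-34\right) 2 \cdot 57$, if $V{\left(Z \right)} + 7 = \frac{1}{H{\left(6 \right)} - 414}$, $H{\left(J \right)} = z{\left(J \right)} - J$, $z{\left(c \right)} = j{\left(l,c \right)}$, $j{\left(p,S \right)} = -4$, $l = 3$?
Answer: $\frac{1640455}{424} \approx 3869.0$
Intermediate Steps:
$z{\left(c \right)} = -4$
$H{\left(J \right)} = -4 - J$
$V{\left(Z \right)} = - \frac{2969}{424}$ ($V{\left(Z \right)} = -7 + \frac{1}{\left(-4 - 6\right) - 414} = -7 + \frac{1}{-10 - 414} = -7 + \frac{1}{-424} = -7 - \frac{1}{424} = - \frac{2969}{424}$)
$V{\left(-483 \right)} - \left(-34\right) 2 \cdot 57 = - \frac{2969}{424} - \left(-34\right) 2 \cdot 57 = - \frac{2969}{424} - \left(-68\right) 57 = - \frac{2969}{424} - -3876 = - \frac{2969}{424} + 3876 = \frac{1640455}{424}$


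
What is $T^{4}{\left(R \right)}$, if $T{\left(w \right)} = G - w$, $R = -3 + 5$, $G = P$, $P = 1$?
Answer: $1$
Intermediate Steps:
$G = 1$
$R = 2$
$T{\left(w \right)} = 1 - w$
$T^{4}{\left(R \right)} = \left(1 - 2\right)^{4} = \left(-1\right)^{4} = 1$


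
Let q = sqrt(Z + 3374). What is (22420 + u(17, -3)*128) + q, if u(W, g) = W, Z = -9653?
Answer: 24596 + I*sqrt(6279) ≈ 24596.0 + 79.24*I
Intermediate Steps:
q = I*sqrt(6279) (q = sqrt(-9653 + 3374) = sqrt(-6279) = I*sqrt(6279) ≈ 79.24*I)
(22420 + u(17, -3)*128) + q = (22420 + 17*128) + I*sqrt(6279) = (22420 + 2176) + I*sqrt(6279) = 24596 + I*sqrt(6279)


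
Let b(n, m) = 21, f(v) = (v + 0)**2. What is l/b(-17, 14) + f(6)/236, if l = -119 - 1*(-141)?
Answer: 1487/1239 ≈ 1.2002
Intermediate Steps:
f(v) = v**2
l = 22 (l = -119 + 141 = 22)
l/b(-17, 14) + f(6)/236 = 22/21 + 6**2/236 = 22*(1/21) + 36*(1/236) = 22/21 + 9/59 = 1487/1239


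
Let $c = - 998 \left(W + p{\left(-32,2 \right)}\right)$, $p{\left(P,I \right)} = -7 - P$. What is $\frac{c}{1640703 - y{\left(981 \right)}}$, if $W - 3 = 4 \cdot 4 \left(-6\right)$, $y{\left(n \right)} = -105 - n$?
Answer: $\frac{67864}{1641789} \approx 0.041335$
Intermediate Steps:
$W = -93$ ($W = 3 + 4 \cdot 4 \left(-6\right) = 3 + 16 \left(-6\right) = 3 - 96 = -93$)
$c = 67864$ ($c = - 998 \left(-93 - -25\right) = - 998 \left(-93 + \left(-7 + 32\right)\right) = - 998 \left(-93 + 25\right) = \left(-998\right) \left(-68\right) = 67864$)
$\frac{c}{1640703 - y{\left(981 \right)}} = \frac{67864}{1640703 - \left(-105 - 981\right)} = \frac{67864}{1640703 - -1086} = \frac{67864}{1640703 + 1086} = \frac{67864}{1641789}$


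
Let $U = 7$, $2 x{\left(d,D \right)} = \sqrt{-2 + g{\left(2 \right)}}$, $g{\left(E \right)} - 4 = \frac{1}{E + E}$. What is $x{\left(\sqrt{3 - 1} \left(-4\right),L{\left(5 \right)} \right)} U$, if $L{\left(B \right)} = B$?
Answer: $\frac{21}{4} \approx 5.25$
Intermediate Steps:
$g{\left(E \right)} = 4 + \frac{1}{2 E}$ ($g{\left(E \right)} = 4 + \frac{1}{E + E} = 4 + \frac{1}{2 E}$)
$x{\left(d,D \right)} = \frac{3}{4}$ ($x{\left(d,D \right)} = \frac{\sqrt{-2 + \left(4 + \frac{1}{2 \cdot 2}\right)}}{2} = \frac{\sqrt{-2 + \left(4 + \frac{1}{2} \cdot \frac{1}{2}\right)}}{2} = \frac{\sqrt{-2 + \left(4 + \frac{1}{4}\right)}}{2} = \frac{\sqrt{-2 + \frac{17}{4}}}{2} = \frac{\sqrt{\frac{9}{4}}}{2} = \frac{1}{2} \cdot \frac{3}{2} = \frac{3}{4}$)
$x{\left(\sqrt{3 - 1} \left(-4\right),L{\left(5 \right)} \right)} U = \frac{3}{4} \cdot 7 = \frac{21}{4}$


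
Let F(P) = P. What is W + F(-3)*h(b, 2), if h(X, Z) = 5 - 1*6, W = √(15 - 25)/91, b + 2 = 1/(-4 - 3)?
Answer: 3 + I*√10/91 ≈ 3.0 + 0.03475*I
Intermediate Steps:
b = -15/7 (b = -2 + 1/(-4 - 3) = -2 + 1/(-7) = -2 - ⅐ = -15/7 ≈ -2.1429)
W = I*√10/91 (W = √(-10)*(1/91) = (I*√10)*(1/91) = I*√10/91 ≈ 0.03475*I)
h(X, Z) = -1 (h(X, Z) = 5 - 6 = -1)
W + F(-3)*h(b, 2) = I*√10/91 - 3*(-1) = I*√10/91 + 3 = 3 + I*√10/91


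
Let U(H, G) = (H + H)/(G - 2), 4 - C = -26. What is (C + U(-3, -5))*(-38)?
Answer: -8208/7 ≈ -1172.6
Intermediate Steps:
C = 30 (C = 4 - 1*(-26) = 4 + 26 = 30)
U(H, G) = 2*H/(-2 + G) (U(H, G) = (2*H)/(-2 + G) = 2*H/(-2 + G))
(C + U(-3, -5))*(-38) = (30 + 2*(-3)/(-2 - 5))*(-38) = (30 + 2*(-3)/(-7))*(-38) = (30 + 2*(-3)*(-⅐))*(-38) = (30 + 6/7)*(-38) = (216/7)*(-38) = -8208/7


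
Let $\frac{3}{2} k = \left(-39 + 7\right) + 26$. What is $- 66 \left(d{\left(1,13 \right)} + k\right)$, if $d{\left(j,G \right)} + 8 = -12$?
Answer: $1584$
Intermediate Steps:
$d{\left(j,G \right)} = -20$ ($d{\left(j,G \right)} = -8 - 12 = -20$)
$k = -4$ ($k = \frac{2 \left(\left(-39 + 7\right) + 26\right)}{3} = \frac{2 \left(-32 + 26\right)}{3} = \frac{2}{3} \left(-6\right) = -4$)
$- 66 \left(d{\left(1,13 \right)} + k\right) = - 66 \left(-20 - 4\right) = \left(-66\right) \left(-24\right) = 1584$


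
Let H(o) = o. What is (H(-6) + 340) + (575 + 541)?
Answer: 1450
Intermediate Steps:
(H(-6) + 340) + (575 + 541) = (-6 + 340) + (575 + 541) = 334 + 1116 = 1450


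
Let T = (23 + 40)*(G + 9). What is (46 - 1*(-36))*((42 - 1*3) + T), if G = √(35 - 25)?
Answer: 49692 + 5166*√10 ≈ 66028.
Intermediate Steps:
G = √10 ≈ 3.1623
T = 567 + 63*√10 (T = (23 + 40)*(√10 + 9) = 63*(9 + √10) = 567 + 63*√10 ≈ 766.22)
(46 - 1*(-36))*((42 - 1*3) + T) = (46 - 1*(-36))*((42 - 1*3) + (567 + 63*√10)) = (46 + 36)*((42 - 3) + (567 + 63*√10)) = 82*(39 + (567 + 63*√10)) = 82*(606 + 63*√10) = 49692 + 5166*√10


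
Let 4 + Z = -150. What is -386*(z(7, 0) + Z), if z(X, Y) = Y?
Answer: 59444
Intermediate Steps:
Z = -154 (Z = -4 - 150 = -154)
-386*(z(7, 0) + Z) = -386*(0 - 154) = -386*(-154) = 59444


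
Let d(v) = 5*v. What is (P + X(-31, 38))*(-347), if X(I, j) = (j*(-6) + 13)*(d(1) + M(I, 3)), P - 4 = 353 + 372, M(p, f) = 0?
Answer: 120062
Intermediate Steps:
P = 729 (P = 4 + (353 + 372) = 4 + 725 = 729)
X(I, j) = 65 - 30*j (X(I, j) = (j*(-6) + 13)*(5*1 + 0) = (-6*j + 13)*(5 + 0) = (13 - 6*j)*5 = 65 - 30*j)
(P + X(-31, 38))*(-347) = (729 + (65 - 30*38))*(-347) = (729 + (65 - 1140))*(-347) = (729 - 1075)*(-347) = -346*(-347) = 120062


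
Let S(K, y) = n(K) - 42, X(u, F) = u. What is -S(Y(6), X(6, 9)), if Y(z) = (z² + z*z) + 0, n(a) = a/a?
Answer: 41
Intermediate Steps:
n(a) = 1
Y(z) = 2*z² (Y(z) = (z² + z²) + 0 = 2*z² + 0 = 2*z²)
S(K, y) = -41 (S(K, y) = 1 - 42 = -41)
-S(Y(6), X(6, 9)) = -1*(-41) = 41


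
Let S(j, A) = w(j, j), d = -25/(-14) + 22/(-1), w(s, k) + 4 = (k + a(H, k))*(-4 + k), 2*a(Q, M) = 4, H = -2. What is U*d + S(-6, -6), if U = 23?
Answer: -6005/14 ≈ -428.93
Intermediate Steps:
a(Q, M) = 2 (a(Q, M) = (1/2)*4 = 2)
w(s, k) = -4 + (-4 + k)*(2 + k) (w(s, k) = -4 + (k + 2)*(-4 + k) = -4 + (2 + k)*(-4 + k) = -4 + (-4 + k)*(2 + k))
d = -283/14 (d = -25*(-1/14) + 22*(-1) = 25/14 - 22 = -283/14 ≈ -20.214)
S(j, A) = -12 + j**2 - 2*j
U*d + S(-6, -6) = 23*(-283/14) + (-12 + (-6)**2 - 2*(-6)) = -6509/14 + (-12 + 36 + 12) = -6509/14 + 36 = -6005/14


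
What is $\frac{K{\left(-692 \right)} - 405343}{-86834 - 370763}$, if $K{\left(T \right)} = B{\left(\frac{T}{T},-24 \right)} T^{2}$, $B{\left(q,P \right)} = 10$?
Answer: $- \frac{4383297}{457597} \approx -9.5789$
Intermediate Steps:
$K{\left(T \right)} = 10 T^{2}$
$\frac{K{\left(-692 \right)} - 405343}{-86834 - 370763} = \frac{10 \left(-692\right)^{2} - 405343}{-86834 - 370763} = \frac{10 \cdot 478864 - 405343}{-457597} = \left(4788640 - 405343\right) \left(- \frac{1}{457597}\right) = 4383297 \left(- \frac{1}{457597}\right) = - \frac{4383297}{457597}$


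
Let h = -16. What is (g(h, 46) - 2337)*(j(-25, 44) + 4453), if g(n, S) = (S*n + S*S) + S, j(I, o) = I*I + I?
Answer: -4603283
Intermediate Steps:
j(I, o) = I + I² (j(I, o) = I² + I = I + I²)
g(n, S) = S + S² + S*n (g(n, S) = (S*n + S²) + S = (S² + S*n) + S = S + S² + S*n)
(g(h, 46) - 2337)*(j(-25, 44) + 4453) = (46*(1 + 46 - 16) - 2337)*(-25*(1 - 25) + 4453) = (46*31 - 2337)*(-25*(-24) + 4453) = (1426 - 2337)*(600 + 4453) = -911*5053 = -4603283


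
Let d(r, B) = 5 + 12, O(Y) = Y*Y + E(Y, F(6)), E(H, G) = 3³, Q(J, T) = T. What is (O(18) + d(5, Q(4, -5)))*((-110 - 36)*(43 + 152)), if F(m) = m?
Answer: -10476960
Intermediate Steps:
E(H, G) = 27
O(Y) = 27 + Y² (O(Y) = Y*Y + 27 = Y² + 27 = 27 + Y²)
d(r, B) = 17
(O(18) + d(5, Q(4, -5)))*((-110 - 36)*(43 + 152)) = ((27 + 18²) + 17)*((-110 - 36)*(43 + 152)) = ((27 + 324) + 17)*(-146*195) = (351 + 17)*(-28470) = 368*(-28470) = -10476960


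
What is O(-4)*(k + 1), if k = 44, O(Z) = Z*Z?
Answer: 720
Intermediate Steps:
O(Z) = Z²
O(-4)*(k + 1) = (-4)²*(44 + 1) = 16*45 = 720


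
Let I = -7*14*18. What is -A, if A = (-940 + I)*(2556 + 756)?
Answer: 8955648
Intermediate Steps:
I = -1764 (I = -98*18 = -1764)
A = -8955648 (A = (-940 - 1764)*(2556 + 756) = -2704*3312 = -8955648)
-A = -1*(-8955648) = 8955648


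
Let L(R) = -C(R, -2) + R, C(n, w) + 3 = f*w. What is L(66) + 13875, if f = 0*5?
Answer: 13944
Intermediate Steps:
f = 0
C(n, w) = -3 (C(n, w) = -3 + 0*w = -3 + 0 = -3)
L(R) = 3 + R (L(R) = -1*(-3) + R = 3 + R)
L(66) + 13875 = (3 + 66) + 13875 = 69 + 13875 = 13944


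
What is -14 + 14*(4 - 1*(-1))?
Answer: 56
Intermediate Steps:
-14 + 14*(4 - 1*(-1)) = -14 + 14*(4 + 1) = -14 + 14*5 = -14 + 70 = 56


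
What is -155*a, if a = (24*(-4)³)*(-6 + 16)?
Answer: 2380800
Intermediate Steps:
a = -15360 (a = (24*(-64))*10 = -1536*10 = -15360)
-155*a = -155*(-15360) = 2380800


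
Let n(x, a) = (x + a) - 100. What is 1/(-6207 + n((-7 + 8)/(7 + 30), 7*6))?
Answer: -37/231804 ≈ -0.00015962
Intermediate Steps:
n(x, a) = -100 + a + x (n(x, a) = (a + x) - 100 = -100 + a + x)
1/(-6207 + n((-7 + 8)/(7 + 30), 7*6)) = 1/(-6207 + (-100 + 7*6 + (-7 + 8)/(7 + 30))) = 1/(-6207 + (-100 + 42 + 1/37)) = 1/(-6207 - 2145/37) = 1/(-231804/37) = -37/231804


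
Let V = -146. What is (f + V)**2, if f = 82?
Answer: 4096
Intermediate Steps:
(f + V)**2 = (82 - 146)**2 = (-64)**2 = 4096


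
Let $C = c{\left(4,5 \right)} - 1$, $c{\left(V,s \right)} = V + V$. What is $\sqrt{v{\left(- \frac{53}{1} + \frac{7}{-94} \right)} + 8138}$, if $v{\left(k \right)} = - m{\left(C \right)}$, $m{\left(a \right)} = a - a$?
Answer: $\sqrt{8138} \approx 90.211$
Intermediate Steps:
$c{\left(V,s \right)} = 2 V$
$C = 7$ ($C = 2 \cdot 4 - 1 = 8 - 1 = 7$)
$m{\left(a \right)} = 0$
$v{\left(k \right)} = 0$ ($v{\left(k \right)} = \left(-1\right) 0 = 0$)
$\sqrt{v{\left(- \frac{53}{1} + \frac{7}{-94} \right)} + 8138} = \sqrt{0 + 8138} = \sqrt{8138}$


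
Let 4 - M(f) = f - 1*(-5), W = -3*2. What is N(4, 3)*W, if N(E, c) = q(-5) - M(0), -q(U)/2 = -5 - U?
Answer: -6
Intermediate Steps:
q(U) = 10 + 2*U (q(U) = -2*(-5 - U) = 10 + 2*U)
W = -6
M(f) = -1 - f (M(f) = 4 - (f - 1*(-5)) = 4 - (f + 5) = 4 - (5 + f) = 4 + (-5 - f) = -1 - f)
N(E, c) = 1 (N(E, c) = (10 + 2*(-5)) - (-1 - 1*0) = (10 - 10) - (-1 + 0) = 0 - 1*(-1) = 0 + 1 = 1)
N(4, 3)*W = 1*(-6) = -6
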